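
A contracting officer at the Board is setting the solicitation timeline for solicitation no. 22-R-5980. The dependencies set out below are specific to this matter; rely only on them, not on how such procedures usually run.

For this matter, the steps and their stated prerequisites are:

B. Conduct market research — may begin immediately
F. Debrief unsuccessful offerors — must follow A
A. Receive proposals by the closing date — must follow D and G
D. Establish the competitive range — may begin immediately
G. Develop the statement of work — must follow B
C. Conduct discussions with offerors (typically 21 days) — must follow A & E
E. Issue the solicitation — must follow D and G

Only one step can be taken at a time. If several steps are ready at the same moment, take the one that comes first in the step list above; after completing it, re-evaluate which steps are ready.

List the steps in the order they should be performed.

Nothing is required for B and D. B is listed earlier → B first.
G now also ready, so the ready set is {D, G}; D is listed earlier → D.
G is the only step now ready → G.
Now A and E have their prerequisites met. A is listed earlier, so A next.
Ready: F and E. F is listed earlier → F.
E is the only step now ready → E.
Next only C has its prerequisites met → C.

B → D → G → A → F → E → C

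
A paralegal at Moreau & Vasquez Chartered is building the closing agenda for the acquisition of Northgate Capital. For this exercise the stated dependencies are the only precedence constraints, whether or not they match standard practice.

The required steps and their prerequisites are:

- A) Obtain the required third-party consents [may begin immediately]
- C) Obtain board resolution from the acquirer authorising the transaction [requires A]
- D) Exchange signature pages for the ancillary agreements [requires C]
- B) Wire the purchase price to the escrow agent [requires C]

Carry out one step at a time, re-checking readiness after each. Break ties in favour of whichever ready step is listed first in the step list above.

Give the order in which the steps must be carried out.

A, C, D, B

Only A has no prerequisites, so it is first.
Next only C has its prerequisites met → C.
Ready: D and B. D is listed earlier → D.
Next only B has its prerequisites met → B.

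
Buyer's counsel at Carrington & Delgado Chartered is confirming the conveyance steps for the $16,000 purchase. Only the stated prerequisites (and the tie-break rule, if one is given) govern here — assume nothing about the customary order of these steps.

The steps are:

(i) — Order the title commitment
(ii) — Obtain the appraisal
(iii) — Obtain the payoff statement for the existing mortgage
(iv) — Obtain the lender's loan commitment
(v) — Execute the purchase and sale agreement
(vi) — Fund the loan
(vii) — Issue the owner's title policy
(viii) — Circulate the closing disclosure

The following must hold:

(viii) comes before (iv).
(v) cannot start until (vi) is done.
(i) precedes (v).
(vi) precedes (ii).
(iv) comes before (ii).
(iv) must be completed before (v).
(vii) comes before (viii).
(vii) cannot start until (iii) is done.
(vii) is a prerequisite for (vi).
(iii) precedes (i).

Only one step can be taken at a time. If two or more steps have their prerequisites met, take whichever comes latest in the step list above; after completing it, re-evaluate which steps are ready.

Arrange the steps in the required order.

(iii) (vii) (viii) (vi) (iv) (ii) (i) (v)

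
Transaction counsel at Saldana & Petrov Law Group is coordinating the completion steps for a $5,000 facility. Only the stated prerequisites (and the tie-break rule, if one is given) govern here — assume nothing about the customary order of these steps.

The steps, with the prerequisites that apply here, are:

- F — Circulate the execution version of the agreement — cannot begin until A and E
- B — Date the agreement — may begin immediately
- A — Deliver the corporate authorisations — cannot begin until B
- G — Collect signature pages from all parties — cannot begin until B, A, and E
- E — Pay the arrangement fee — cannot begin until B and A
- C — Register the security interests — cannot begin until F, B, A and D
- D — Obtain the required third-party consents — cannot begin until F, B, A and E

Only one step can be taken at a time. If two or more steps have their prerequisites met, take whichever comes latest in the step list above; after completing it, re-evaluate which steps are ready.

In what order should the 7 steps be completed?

B → A → E → G → F → D → C

B is the only step with nothing outstanding, so it goes first.
A needed B, now all done → A.
That leaves E as the only ready step → E.
G and F are both available; G is listed later → G.
Next only F has its prerequisites met → F.
D needed E, A, B and F, now all done → D.
That leaves C as the only ready step → C.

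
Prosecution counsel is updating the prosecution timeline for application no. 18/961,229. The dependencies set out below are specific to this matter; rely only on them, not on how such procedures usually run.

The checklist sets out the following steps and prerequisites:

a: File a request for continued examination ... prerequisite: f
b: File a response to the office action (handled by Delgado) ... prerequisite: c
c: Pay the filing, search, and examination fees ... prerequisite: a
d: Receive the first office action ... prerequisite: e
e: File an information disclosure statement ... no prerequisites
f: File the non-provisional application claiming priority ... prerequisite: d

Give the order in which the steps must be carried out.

e, d, f, a, c, b

Only e has no prerequisites, so it is first.
Next only d has its prerequisites met → d.
f needed d, now all done → f.
a needed f, now all done → a.
That leaves c as the only ready step → c.
b is the only step now ready → b.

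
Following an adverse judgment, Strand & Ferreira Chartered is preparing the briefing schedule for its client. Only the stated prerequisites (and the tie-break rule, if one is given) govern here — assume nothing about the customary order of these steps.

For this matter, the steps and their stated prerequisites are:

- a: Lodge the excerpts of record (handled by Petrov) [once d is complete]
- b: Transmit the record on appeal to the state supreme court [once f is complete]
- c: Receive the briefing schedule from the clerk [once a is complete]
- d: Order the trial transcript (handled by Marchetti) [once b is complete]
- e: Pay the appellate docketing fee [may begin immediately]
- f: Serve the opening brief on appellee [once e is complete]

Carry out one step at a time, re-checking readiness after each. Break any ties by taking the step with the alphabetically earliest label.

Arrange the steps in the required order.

e, f, b, d, a, c

e has no prerequisites → e first.
f needed e, now all done → f.
b needed f, now all done → b.
That leaves d as the only ready step → d.
That leaves a as the only ready step → a.
c is the only step now ready → c.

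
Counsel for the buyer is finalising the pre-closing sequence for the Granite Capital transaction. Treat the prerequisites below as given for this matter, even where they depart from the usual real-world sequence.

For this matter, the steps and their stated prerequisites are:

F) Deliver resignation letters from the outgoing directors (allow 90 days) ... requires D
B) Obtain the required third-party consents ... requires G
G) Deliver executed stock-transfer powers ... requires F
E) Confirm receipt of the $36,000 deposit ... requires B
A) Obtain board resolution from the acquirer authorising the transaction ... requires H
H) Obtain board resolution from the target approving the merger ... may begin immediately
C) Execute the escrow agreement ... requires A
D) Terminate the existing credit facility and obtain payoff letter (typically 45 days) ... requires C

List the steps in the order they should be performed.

H → A → C → D → F → G → B → E

Only H has no prerequisites, so it is first.
A is the only step now ready → A.
That leaves C as the only ready step → C.
D needed C, now all done → D.
F is the only step now ready → F.
Next only G has its prerequisites met → G.
B needed G, now all done → B.
That leaves E as the only ready step → E.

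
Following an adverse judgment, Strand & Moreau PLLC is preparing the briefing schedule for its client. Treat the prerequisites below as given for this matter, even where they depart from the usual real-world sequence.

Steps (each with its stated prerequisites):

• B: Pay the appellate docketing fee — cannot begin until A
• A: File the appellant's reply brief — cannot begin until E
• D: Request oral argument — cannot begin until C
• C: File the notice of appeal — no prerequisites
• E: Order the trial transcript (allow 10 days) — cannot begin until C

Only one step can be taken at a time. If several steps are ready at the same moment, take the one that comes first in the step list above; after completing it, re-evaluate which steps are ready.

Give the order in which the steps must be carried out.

C, D, E, A, B

Only C has no prerequisites, so it is first.
D and E are both available; D is listed earlier → D.
E is the only step now ready → E.
A needed E, now all done → A.
B needed A, now all done → B.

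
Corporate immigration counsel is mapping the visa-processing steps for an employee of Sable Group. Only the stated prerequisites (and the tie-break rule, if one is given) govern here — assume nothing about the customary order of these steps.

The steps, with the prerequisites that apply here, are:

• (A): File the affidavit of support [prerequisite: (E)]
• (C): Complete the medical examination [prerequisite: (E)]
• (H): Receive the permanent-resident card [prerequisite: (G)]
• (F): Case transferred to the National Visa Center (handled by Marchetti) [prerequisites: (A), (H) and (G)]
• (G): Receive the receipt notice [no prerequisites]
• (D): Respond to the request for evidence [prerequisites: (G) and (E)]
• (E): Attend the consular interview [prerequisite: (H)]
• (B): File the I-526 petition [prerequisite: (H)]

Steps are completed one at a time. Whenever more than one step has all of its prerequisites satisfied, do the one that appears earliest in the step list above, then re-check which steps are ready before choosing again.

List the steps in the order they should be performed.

(G) → (H) → (E) → (A) → (C) → (F) → (D) → (B)

(G) is the only step with nothing outstanding, so it goes first.
Next only (H) has its prerequisites met → (H).
Now (E) and (B) have their prerequisites met. (E) is listed earlier, so (E) next.
Now (A), (C), (D) and (B) have their prerequisites met. (A) is listed earlier, so (A) next.
(F) now also ready, so the ready set is {(C), (F), (D), (B)}; (C) is listed earlier → (C).
(F), (D) and (B) are all available; (F) is listed earlier → (F).
(D) and (B) are both available; (D) is listed earlier → (D).
(B) is the only step now ready → (B).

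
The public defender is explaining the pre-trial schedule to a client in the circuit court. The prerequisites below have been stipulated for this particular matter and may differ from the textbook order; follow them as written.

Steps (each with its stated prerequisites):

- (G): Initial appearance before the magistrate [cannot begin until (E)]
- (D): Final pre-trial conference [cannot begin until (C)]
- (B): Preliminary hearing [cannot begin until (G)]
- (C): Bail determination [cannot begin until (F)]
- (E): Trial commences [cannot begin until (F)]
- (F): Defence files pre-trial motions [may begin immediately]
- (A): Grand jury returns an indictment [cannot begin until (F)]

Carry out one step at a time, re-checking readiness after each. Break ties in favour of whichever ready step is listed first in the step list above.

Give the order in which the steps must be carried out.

(F), (C), (D), (E), (G), (B), (A)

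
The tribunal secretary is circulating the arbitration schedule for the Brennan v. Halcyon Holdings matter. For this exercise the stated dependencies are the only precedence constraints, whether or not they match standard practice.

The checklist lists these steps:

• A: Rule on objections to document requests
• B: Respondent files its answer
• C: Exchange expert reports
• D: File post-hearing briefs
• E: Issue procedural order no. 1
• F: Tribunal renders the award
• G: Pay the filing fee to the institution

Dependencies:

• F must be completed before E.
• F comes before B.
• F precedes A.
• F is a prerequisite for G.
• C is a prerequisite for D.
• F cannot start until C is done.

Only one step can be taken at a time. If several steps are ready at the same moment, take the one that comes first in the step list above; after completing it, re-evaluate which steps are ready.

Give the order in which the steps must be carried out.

C has no prerequisites → C first.
D and F are both available; D is listed earlier → D.
That leaves F as the only ready step → F.
Ready: A, B, E and G. A is listed earlier → A.
Ready: B, E and G. B is listed earlier → B.
Ready: E and G. E is listed earlier → E.
G is the only step now ready → G.

C D F A B E G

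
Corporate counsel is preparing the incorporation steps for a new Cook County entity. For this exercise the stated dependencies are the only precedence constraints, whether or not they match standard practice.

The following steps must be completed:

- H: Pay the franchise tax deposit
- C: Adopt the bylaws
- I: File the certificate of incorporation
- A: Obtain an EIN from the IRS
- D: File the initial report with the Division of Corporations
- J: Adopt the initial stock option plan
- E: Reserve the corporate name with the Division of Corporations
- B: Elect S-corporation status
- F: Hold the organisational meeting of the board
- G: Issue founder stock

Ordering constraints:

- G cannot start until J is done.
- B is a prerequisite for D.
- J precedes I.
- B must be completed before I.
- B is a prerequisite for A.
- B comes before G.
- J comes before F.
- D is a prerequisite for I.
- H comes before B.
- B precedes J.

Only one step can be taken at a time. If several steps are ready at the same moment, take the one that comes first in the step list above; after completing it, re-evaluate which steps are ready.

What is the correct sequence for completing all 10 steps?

H, C and E have no prerequisites; H is listed earlier, so H is first.
C, E and B are all available; C is listed earlier → C.
Ready: E and B. E is listed earlier → E.
B needed H, now all done → B.
Ready: A, D and J. A is listed earlier → A.
D and J are both available; D is listed earlier → D.
That leaves J as the only ready step → J.
I, F and G are all available; I is listed earlier → I.
Now F and G have their prerequisites met. F is listed earlier, so F next.
G is the only step now ready → G.

H, C, E, B, A, D, J, I, F, G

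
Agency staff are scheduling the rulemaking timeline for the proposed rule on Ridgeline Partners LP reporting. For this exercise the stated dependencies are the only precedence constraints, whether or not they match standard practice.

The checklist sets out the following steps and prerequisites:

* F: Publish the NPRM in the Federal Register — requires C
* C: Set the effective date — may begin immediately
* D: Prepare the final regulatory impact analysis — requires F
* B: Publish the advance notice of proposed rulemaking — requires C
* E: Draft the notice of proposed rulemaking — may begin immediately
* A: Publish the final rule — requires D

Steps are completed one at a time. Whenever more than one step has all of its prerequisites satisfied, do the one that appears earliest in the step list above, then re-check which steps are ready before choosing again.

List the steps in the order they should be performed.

C F D B E A

C and E have no prerequisites; C is listed earlier, so C is first.
F and B now also ready, so the ready set is {F, B, E}; F is listed earlier → F.
D now also ready, so the ready set is {D, B, E}; D is listed earlier → D.
A now also ready, so the ready set is {B, E, A}; B is listed earlier → B.
Now E and A have their prerequisites met. E is listed earlier, so E next.
Next only A has its prerequisites met → A.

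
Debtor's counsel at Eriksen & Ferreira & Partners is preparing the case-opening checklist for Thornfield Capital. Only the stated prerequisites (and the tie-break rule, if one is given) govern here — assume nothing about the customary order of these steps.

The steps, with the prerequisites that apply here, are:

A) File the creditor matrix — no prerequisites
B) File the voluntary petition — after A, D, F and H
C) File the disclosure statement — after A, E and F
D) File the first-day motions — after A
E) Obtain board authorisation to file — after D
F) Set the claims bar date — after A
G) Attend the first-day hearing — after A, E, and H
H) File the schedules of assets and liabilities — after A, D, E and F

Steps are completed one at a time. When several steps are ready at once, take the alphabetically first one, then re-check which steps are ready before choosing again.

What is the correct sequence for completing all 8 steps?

A is the only step with nothing outstanding, so it goes first.
D and F are both available; D has the earlier label → D.
E and F are both available; E has the earlier label → E.
F is the only step now ready → F.
Ready: C and H. C has the earlier label → C.
That leaves H as the only ready step → H.
Now B and G have their prerequisites met. B has the earlier label, so B next.
G is the only step now ready → G.

A → D → E → F → C → H → B → G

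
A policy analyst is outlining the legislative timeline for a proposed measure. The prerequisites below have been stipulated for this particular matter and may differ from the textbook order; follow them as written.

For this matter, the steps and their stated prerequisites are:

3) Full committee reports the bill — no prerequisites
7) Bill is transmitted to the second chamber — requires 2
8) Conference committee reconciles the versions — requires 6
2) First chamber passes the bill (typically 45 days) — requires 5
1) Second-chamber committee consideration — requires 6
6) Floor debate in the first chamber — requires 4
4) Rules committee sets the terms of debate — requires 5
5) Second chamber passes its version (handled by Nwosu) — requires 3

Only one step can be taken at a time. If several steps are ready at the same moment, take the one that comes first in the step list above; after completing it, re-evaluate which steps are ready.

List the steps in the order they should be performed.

3, 5, 2, 7, 4, 6, 8, 1

3 is the only step with nothing outstanding, so it goes first.
5 needed 3, now all done → 5.
2 and 4 are both available; 2 is listed earlier → 2.
7 now also ready, so the ready set is {7, 4}; 7 is listed earlier → 7.
4 needed 5, now all done → 4.
6 needed 4, now all done → 6.
Now 8 and 1 have their prerequisites met. 8 is listed earlier, so 8 next.
Next only 1 has its prerequisites met → 1.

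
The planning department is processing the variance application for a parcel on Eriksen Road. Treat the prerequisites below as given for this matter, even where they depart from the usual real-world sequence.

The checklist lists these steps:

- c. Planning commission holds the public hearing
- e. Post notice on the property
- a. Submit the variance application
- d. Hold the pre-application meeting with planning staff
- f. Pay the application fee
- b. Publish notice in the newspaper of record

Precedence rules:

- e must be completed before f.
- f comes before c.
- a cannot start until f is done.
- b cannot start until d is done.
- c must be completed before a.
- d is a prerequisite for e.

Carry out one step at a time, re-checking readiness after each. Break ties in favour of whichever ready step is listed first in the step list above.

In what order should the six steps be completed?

d → e → f → c → a → b

d is the only step with nothing outstanding, so it goes first.
e and b are both available; e is listed earlier → e.
Ready: f and b. f is listed earlier → f.
Ready: c and b. c is listed earlier → c.
a now also ready, so the ready set is {a, b}; a is listed earlier → a.
b needed d, now all done → b.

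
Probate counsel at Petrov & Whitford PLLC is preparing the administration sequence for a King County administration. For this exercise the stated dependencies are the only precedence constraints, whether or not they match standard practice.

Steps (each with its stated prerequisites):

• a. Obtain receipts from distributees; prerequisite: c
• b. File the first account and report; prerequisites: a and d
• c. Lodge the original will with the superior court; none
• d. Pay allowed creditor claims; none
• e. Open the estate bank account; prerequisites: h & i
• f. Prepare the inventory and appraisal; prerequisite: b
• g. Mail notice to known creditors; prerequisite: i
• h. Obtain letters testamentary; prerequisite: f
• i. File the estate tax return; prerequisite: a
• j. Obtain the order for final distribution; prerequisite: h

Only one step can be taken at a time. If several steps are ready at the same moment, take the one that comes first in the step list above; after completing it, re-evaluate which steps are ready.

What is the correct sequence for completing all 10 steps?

c a d b f h i e g j

Nothing is required for c and d. c is listed earlier → c first.
a now also ready, so the ready set is {a, d}; a is listed earlier → a.
Now d and i have their prerequisites met. d is listed earlier, so d next.
Now b and i have their prerequisites met. b is listed earlier, so b next.
Now f and i have their prerequisites met. f is listed earlier, so f next.
Ready: h and i. h is listed earlier → h.
j now also ready, so the ready set is {i, j}; i is listed earlier → i.
e, g and j are all available; e is listed earlier → e.
g and j are both available; g is listed earlier → g.
j is the only step now ready → j.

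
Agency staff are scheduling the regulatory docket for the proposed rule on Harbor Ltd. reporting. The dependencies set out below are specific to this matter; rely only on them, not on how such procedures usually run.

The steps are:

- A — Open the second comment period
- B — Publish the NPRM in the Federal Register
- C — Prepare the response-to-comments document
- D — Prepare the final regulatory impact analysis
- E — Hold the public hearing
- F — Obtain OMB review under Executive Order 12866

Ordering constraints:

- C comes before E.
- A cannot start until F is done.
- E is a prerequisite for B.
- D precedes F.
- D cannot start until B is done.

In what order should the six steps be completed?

C E B D F A

C is the only step with nothing outstanding, so it goes first.
E is the only step now ready → E.
Next only B has its prerequisites met → B.
D is the only step now ready → D.
Next only F has its prerequisites met → F.
A needed F, now all done → A.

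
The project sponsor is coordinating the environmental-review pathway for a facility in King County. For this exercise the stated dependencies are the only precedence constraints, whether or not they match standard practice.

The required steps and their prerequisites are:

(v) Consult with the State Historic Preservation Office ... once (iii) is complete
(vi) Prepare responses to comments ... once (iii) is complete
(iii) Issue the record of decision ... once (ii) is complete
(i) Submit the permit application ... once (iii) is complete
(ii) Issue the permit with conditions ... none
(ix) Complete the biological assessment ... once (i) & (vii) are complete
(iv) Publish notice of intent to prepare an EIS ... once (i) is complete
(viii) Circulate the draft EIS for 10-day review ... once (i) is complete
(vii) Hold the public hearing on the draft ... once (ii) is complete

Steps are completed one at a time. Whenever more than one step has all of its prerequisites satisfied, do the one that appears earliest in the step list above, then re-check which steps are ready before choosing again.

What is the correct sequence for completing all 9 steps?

(ii), (iii), (v), (vi), (i), (iv), (viii), (vii), (ix)

(ii) has no prerequisites → (ii) first.
Ready: (iii) and (vii). (iii) is listed earlier → (iii).
(v), (vi) and (i) now also ready, so the ready set is {(v), (vi), (i), (vii)}; (v) is listed earlier → (v).
(vi), (i) and (vii) are all available; (vi) is listed earlier → (vi).
Ready: (i) and (vii). (i) is listed earlier → (i).
Now (iv), (viii) and (vii) have their prerequisites met. (iv) is listed earlier, so (iv) next.
(viii) and (vii) are both available; (viii) is listed earlier → (viii).
(vii) needed (ii), now all done → (vii).
(ix) is the only step now ready → (ix).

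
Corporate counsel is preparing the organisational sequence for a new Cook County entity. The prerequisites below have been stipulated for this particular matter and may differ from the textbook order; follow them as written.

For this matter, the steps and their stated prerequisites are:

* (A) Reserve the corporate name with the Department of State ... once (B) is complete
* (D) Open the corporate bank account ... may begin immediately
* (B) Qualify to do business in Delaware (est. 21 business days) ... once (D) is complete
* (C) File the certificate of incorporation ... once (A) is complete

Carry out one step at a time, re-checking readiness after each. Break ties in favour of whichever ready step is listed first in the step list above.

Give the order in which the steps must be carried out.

(D), (B), (A), (C)

(D) has no prerequisites → (D) first.
(B) is the only step now ready → (B).
Next only (A) has its prerequisites met → (A).
(C) is the only step now ready → (C).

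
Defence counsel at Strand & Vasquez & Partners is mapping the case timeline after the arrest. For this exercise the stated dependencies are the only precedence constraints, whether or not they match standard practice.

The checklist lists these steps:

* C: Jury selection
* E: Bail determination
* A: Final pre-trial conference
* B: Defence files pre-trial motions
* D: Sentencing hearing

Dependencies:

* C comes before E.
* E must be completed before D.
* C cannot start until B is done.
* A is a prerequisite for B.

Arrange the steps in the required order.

A, B, C, E, D

A has no prerequisites → A first.
Next only B has its prerequisites met → B.
Next only C has its prerequisites met → C.
E is the only step now ready → E.
D is the only step now ready → D.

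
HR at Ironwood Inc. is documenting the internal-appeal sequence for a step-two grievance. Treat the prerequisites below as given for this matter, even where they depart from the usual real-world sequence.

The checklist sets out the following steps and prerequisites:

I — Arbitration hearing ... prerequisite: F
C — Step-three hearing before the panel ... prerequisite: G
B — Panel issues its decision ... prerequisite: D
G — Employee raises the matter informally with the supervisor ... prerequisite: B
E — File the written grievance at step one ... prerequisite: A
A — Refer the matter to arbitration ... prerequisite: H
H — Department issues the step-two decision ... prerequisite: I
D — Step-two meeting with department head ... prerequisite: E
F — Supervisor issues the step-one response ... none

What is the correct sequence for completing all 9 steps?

F has no prerequisites → F first.
I needed F, now all done → I.
That leaves H as the only ready step → H.
A needed H, now all done → A.
That leaves E as the only ready step → E.
D needed E, now all done → D.
B needed D, now all done → B.
That leaves G as the only ready step → G.
That leaves C as the only ready step → C.

F, I, H, A, E, D, B, G, C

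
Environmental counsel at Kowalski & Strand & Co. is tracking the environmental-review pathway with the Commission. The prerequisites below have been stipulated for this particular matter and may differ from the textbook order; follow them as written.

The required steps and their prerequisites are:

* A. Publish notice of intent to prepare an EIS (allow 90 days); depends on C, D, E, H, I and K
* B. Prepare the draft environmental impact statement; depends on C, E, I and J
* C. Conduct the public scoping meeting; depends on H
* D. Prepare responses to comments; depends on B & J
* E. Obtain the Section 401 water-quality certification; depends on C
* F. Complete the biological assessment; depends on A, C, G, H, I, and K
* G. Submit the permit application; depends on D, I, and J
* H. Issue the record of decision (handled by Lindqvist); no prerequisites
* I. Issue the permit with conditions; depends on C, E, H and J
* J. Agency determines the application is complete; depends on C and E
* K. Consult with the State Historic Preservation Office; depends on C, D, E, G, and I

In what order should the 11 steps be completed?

H, C, E, J, I, B, D, G, K, A, F

Only H has no prerequisites, so it is first.
Next only C has its prerequisites met → C.
E needed C, now all done → E.
Next only J has its prerequisites met → J.
That leaves I as the only ready step → I.
That leaves B as the only ready step → B.
D is the only step now ready → D.
G needed D, I and J, now all done → G.
K is the only step now ready → K.
A is the only step now ready → A.
F needed A, C, G, H, I and K, now all done → F.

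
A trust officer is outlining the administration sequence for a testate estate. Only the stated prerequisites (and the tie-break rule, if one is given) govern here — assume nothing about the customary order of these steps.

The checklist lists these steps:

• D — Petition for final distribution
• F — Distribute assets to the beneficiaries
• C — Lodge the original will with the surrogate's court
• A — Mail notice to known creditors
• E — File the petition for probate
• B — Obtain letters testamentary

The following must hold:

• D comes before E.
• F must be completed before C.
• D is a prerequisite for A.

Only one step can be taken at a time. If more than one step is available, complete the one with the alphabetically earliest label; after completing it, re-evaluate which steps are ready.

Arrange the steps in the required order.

B, D, A, E, F, C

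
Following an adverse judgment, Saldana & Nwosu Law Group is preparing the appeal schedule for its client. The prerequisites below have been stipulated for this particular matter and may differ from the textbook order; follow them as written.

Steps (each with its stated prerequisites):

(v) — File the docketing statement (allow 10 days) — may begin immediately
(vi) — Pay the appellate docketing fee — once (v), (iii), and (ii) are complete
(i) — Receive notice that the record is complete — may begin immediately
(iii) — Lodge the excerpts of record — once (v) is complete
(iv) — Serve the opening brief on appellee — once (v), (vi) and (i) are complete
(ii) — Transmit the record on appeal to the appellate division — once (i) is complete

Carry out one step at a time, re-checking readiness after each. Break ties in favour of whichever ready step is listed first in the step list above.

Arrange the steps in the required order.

Nothing is required for (v) and (i). (v) is listed earlier → (v) first.
(iii) now also ready, so the ready set is {(i), (iii)}; (i) is listed earlier → (i).
(ii) now also ready, so the ready set is {(iii), (ii)}; (iii) is listed earlier → (iii).
(ii) needed (i), now all done → (ii).
Next only (vi) has its prerequisites met → (vi).
(iv) needed (v), (vi) and (i), now all done → (iv).

(v) → (i) → (iii) → (ii) → (vi) → (iv)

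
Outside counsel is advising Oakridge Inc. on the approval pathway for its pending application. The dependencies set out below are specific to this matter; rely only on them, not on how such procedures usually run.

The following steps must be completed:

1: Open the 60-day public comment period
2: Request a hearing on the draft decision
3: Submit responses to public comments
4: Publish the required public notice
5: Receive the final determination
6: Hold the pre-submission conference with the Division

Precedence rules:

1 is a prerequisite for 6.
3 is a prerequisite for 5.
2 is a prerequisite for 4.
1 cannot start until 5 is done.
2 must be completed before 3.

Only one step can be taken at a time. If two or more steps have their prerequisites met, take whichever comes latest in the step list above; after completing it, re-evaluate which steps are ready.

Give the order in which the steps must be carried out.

2 → 4 → 3 → 5 → 1 → 6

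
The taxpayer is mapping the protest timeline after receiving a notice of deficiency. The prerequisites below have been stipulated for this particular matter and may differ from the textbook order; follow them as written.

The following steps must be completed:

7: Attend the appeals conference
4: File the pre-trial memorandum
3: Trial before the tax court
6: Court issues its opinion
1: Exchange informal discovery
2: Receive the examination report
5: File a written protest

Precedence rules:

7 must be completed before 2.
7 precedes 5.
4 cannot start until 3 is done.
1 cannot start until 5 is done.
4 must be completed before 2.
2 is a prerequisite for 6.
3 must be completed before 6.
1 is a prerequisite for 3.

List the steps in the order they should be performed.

7, 5, 1, 3, 4, 2, 6

7 has no prerequisites → 7 first.
5 needed 7, now all done → 5.
Next only 1 has its prerequisites met → 1.
Next only 3 has its prerequisites met → 3.
Next only 4 has its prerequisites met → 4.
That leaves 2 as the only ready step → 2.
Next only 6 has its prerequisites met → 6.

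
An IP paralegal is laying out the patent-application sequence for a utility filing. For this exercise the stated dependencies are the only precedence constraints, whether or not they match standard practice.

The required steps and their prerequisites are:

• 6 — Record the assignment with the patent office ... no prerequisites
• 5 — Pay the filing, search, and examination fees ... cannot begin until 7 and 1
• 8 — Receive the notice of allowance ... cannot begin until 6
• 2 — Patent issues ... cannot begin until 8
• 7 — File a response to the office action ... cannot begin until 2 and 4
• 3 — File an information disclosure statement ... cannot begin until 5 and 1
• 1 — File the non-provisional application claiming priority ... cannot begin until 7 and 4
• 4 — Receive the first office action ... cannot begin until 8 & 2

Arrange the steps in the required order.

Only 6 has no prerequisites, so it is first.
8 needed 6, now all done → 8.
Next only 2 has its prerequisites met → 2.
4 needed 8 and 2, now all done → 4.
That leaves 7 as the only ready step → 7.
Next only 1 has its prerequisites met → 1.
5 needed 7 and 1, now all done → 5.
3 needed 5 and 1, now all done → 3.

6, 8, 2, 4, 7, 1, 5, 3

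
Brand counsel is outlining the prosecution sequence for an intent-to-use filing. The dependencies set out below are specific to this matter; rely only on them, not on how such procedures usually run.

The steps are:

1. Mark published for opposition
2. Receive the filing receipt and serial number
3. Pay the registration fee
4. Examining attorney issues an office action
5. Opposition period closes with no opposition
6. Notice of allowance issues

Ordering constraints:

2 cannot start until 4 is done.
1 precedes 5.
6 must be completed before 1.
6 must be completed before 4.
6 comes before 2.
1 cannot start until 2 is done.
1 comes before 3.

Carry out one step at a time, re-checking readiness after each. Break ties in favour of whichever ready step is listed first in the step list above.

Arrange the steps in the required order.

6 is the only step with nothing outstanding, so it goes first.
4 needed 6, now all done → 4.
Next only 2 has its prerequisites met → 2.
Next only 1 has its prerequisites met → 1.
Now 3 and 5 have their prerequisites met. 3 is listed earlier, so 3 next.
5 needed 1, now all done → 5.

6 4 2 1 3 5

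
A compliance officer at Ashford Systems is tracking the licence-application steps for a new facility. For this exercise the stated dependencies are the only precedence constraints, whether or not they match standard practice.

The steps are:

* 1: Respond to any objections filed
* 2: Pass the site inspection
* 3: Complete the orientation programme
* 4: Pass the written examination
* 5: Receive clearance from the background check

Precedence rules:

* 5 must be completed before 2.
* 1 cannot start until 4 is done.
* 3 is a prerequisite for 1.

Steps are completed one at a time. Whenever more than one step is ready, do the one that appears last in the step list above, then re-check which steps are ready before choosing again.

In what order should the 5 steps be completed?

5, 4, 3, 2, 1

5, 4 and 3 have no prerequisites; 5 is listed later, so 5 is first.
Now 4, 3 and 2 have their prerequisites met. 4 is listed later, so 4 next.
3 and 2 are both available; 3 is listed later → 3.
1 now also ready, so the ready set is {2, 1}; 2 is listed later → 2.
That leaves 1 as the only ready step → 1.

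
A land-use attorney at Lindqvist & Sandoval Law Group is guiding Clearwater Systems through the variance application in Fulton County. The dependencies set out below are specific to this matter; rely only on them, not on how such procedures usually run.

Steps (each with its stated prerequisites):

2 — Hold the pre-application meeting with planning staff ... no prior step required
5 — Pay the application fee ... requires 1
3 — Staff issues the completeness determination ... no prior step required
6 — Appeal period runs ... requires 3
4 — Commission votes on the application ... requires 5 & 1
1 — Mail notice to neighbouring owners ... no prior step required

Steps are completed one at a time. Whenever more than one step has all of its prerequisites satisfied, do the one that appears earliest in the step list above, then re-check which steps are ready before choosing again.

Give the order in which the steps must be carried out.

Nothing is required for 2, 3 and 1. 2 is listed earlier → 2 first.
Now 3 and 1 have their prerequisites met. 3 is listed earlier, so 3 next.
6 now also ready, so the ready set is {6, 1}; 6 is listed earlier → 6.
1 is the only step now ready → 1.
Next only 5 has its prerequisites met → 5.
Next only 4 has its prerequisites met → 4.

2, 3, 6, 1, 5, 4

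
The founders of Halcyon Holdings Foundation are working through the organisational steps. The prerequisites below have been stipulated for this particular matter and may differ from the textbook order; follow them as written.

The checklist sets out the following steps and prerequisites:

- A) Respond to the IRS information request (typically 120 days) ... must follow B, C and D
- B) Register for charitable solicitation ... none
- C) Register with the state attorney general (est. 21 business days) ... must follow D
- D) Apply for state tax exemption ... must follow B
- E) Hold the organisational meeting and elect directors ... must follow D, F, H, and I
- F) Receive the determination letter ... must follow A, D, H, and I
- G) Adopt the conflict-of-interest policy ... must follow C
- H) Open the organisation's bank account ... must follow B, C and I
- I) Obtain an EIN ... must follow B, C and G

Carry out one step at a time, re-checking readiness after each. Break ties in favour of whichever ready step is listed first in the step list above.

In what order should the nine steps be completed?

B, D, C, A, G, I, H, F, E

B is the only step with nothing outstanding, so it goes first.
D needed B, now all done → D.
Next only C has its prerequisites met → C.
Now A and G have their prerequisites met. A is listed earlier, so A next.
G needed C, now all done → G.
That leaves I as the only ready step → I.
H is the only step now ready → H.
F needed A, D, H and I, now all done → F.
E needed D, F, H and I, now all done → E.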